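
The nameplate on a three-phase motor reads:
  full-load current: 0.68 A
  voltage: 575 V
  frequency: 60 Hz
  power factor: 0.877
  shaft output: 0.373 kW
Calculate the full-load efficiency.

62.8 %

P_out = 0.373 kW = 373 W
P_in = √3·V_L·I_L·cosφ = 1.732 × 575 × 0.68 × 0.877 = 594 W
η = P_out / P_in = 373 / 594 = 0.628 = 62.8%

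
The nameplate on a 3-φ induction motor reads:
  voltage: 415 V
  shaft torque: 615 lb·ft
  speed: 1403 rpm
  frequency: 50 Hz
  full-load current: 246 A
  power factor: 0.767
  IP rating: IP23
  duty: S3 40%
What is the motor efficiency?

90.3 %

τ = 615 lb·ft × 1.356 = 833.9 N·m
ω = 2π × 1403/60 = 146.9 rad/s; P_out = τω = 833.9 × 146.9 = 122500 W
P_in = √3·V_L·I_L·cosφ = 1.732 × 415 × 246 × 0.767 = 135621 W
η = P_out / P_in = 122500 / 135621 = 0.903 = 90.3%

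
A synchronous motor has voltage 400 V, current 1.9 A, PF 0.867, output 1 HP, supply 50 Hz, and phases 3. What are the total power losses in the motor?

P_in = √3·V·I·cosφ = 1.732×400×1.9×0.867 = 1141 W
P_out = 1×746 = 746 W
Losses = P_in − P_out = 1141 − 746 = 395 W

395 W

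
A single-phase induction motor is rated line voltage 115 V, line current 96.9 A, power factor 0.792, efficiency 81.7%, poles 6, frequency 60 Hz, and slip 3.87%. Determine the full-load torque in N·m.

59.7 N·m

P_in = V·I·cosφ = 115 × 96.9 × 0.792 = 8826 W
P_out = η·P_in = 0.817 × 8826 = 7211 W
n_s = 120×60/6 = 1200 rpm; n = 1200×(1−0.0387) = 1154 rpm
ω = 2π×1154/60 = 120.8 rad/s
τ = P_out/ω = 7211/120.8 = 59.7 N·m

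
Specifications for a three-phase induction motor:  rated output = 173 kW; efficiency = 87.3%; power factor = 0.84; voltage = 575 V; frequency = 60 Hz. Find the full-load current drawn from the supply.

P_out = 173 kW = 173000 W
P_in = P_out / η = 173000 / 0.873 = 198167 W
I_L = P_in / (√3·V_L·cosφ) = 198167 / (1.732 × 575 × 0.84) = 237 A

237 A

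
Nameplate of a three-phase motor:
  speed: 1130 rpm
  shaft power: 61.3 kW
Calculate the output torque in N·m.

ω = 2π × 1130/60 = 118.3 rad/s
τ = P/ω = 61300/118.3 = 518 N·m

518 N·m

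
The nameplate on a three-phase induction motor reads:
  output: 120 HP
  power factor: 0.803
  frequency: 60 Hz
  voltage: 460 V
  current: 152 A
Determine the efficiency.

P_out = 120 × 746 = 89520 W
P_in = √3·V_L·I_L·cosφ = 1.732 × 460 × 152 × 0.803 = 97244 W
η = P_out / P_in = 89520 / 97244 = 0.921 = 92.1%

92.1 %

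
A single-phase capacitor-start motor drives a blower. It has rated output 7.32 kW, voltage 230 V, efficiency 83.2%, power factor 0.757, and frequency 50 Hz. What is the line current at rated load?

50.5 A

P_out = 7.32 kW = 7320 W
P_in = P_out / η = 7320 / 0.832 = 8798 W
I = P_in / (V·cosφ) = 8798 / (230 × 0.757) = 50.5 A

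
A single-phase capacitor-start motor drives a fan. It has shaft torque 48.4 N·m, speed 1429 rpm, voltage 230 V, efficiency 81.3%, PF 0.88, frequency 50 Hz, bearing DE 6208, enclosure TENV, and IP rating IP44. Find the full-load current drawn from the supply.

ω = 2π×1429/60 = 149.6 rad/s; P_out = τω = 48.4 × 149.6 = 7241 W
P_in = P_out / η = 7241 / 0.813 = 8907 W
I = P_in / (V·cosφ) = 8907 / (230 × 0.88) = 44 A

44 A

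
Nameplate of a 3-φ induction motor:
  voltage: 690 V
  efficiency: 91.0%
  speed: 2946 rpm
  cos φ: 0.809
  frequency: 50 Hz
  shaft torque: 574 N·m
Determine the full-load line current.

ω = 2π×2946/60 = 308.5 rad/s; P_out = τω = 574 × 308.5 = 177079 W
P_in = P_out / η = 177079 / 0.910 = 194592 W
I_L = P_in / (√3·V_L·cosφ) = 194592 / (1.732 × 690 × 0.809) = 201 A

201 A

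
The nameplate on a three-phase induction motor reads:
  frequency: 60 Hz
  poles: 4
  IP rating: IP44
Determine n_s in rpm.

1800 rpm

n_s = 120f/p = 120×60/4 = 1800 rpm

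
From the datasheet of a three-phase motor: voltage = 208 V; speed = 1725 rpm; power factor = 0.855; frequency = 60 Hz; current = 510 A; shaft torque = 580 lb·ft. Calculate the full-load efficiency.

τ = 580 lb·ft × 1.356 = 786.5 N·m
ω = 2π × 1725/60 = 180.6 rad/s; P_out = τω = 786.5 × 180.6 = 142042 W
P_in = √3·V_L·I_L·cosφ = 1.732 × 208 × 510 × 0.855 = 157090 W
η = P_out / P_in = 142042 / 157090 = 0.904 = 90.4%

90.4 %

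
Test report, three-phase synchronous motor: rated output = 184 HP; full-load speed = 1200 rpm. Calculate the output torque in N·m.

P_out = 184 × 746 = 137264 W
ω = 2π × 1200/60 = 125.7 rad/s
τ = P_out/ω = 137264/125.7 = 1090 N·m

1090 N·m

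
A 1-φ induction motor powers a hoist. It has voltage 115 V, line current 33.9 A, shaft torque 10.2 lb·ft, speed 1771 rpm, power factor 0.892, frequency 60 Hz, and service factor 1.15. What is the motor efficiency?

73.8 %

τ = 10.2 lb·ft × 1.356 = 13.83 N·m
ω = 2π × 1771/60 = 185.5 rad/s; P_out = τω = 13.83 × 185.5 = 2565 W
P_in = V·I·cosφ = 115 × 33.9 × 0.892 = 3477 W
η = P_out / P_in = 2565 / 3477 = 0.738 = 73.8%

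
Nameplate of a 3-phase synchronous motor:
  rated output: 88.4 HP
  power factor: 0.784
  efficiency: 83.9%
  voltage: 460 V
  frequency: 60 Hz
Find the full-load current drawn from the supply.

P_out = 88.4 × 746 = 65946 W
P_in = P_out / η = 65946 / 0.839 = 78601 W
I_L = P_in / (√3·V_L·cosφ) = 78601 / (1.732 × 460 × 0.784) = 126 A

126 A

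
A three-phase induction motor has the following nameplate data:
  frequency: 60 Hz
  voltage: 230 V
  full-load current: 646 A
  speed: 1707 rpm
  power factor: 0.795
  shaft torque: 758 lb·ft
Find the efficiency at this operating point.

τ = 758 lb·ft × 1.356 = 1028 N·m
ω = 2π × 1707/60 = 178.8 rad/s; P_out = τω = 1028 × 178.8 = 183806 W
P_in = √3·V_L·I_L·cosφ = 1.732 × 230 × 646 × 0.795 = 204586 W
η = P_out / P_in = 183806 / 204586 = 0.898 = 89.8%

89.8 %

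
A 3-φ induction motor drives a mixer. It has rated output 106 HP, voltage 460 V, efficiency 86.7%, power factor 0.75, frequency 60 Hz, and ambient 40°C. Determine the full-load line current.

153 A

P_out = 106 × 746 = 79076 W
P_in = P_out / η = 79076 / 0.867 = 91206 W
I_L = P_in / (√3·V_L·cosφ) = 91206 / (1.732 × 460 × 0.75) = 153 A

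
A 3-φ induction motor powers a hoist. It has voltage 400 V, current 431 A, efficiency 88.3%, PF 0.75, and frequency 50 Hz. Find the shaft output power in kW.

198 kW

P_in = √3·V·I·cosφ = 1.732 × 400 × 431 × 0.75 = 223948 W
P_out = η·P_in = 0.883 × 223948 = 197746 W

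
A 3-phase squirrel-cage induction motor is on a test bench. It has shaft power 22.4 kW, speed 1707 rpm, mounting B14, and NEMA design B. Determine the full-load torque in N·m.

125 N·m

ω = 2π × 1707/60 = 178.8 rad/s
τ = P/ω = 22400/178.8 = 125 N·m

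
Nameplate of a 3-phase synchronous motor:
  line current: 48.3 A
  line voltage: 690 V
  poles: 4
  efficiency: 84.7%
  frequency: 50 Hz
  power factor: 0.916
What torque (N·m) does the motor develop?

285 N·m

P_in = √3·V·I·cosφ = 1.732 × 690 × 48.3 × 0.916 = 52874 W
P_out = η·P_in = 0.847 × 52874 = 44784 W
n = n_s = 120×50/4 = 1500 rpm (synchronous)
ω = 2π×1500/60 = 157.1 rad/s
τ = P_out/ω = 44784/157.1 = 285 N·m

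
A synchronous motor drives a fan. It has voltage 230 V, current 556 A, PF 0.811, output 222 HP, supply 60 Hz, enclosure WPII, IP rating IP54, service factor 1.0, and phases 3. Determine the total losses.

14 kW

P_in = √3·V·I·cosφ = 1.732×230×556×0.811 = 179627 W
P_out = 222×746 = 165612 W
Losses = P_in − P_out = 179627 − 165612 = 14015 W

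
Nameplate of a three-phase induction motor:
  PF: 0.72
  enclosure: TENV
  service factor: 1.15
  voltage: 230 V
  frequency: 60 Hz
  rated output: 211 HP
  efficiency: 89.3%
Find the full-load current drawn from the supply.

615 A

P_out = 211 × 746 = 157406 W
P_in = P_out / η = 157406 / 0.893 = 176267 W
I_L = P_in / (√3·V_L·cosφ) = 176267 / (1.732 × 230 × 0.72) = 615 A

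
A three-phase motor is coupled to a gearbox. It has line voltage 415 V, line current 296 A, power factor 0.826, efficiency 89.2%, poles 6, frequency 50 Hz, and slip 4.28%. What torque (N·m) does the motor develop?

1560 N·m

P_in = √3·V·I·cosφ = 1.732 × 415 × 296 × 0.826 = 175739 W
P_out = η·P_in = 0.892 × 175739 = 156759 W
n_s = 120×50/6 = 1000 rpm; n = 1000×(1−0.0428) = 957 rpm
ω = 2π×957/60 = 100.2 rad/s
τ = P_out/ω = 156759/100.2 = 1560 N·m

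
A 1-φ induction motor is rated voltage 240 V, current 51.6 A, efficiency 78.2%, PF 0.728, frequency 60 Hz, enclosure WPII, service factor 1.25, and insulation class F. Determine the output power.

7.05 kW

P_in = V·I·cosφ = 240 × 51.6 × 0.728 = 9016 W
P_out = η·P_in = 0.782 × 9016 = 7051 W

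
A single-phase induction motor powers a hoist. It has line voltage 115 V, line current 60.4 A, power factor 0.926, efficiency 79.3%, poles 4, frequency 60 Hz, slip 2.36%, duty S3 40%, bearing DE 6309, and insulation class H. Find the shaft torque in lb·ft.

20.4 lb·ft

P_in = V·I·cosφ = 115 × 60.4 × 0.926 = 6432 W
P_out = η·P_in = 0.793 × 6432 = 5101 W
n_s = 120×60/4 = 1800 rpm; n = 1800×(1−0.0236) = 1758 rpm
ω = 2π×1758/60 = 184.1 rad/s
τ = P_out/ω = 5101/184.1 = 27.71 N·m
In lb·ft: 27.71/1.356 = 20.4 lb·ft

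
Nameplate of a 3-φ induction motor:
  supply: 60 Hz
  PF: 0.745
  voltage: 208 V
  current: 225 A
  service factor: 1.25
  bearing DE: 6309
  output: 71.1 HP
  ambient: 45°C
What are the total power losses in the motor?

7350 W

P_in = √3·V·I·cosφ = 1.732×208×225×0.745 = 60388 W
P_out = 71.1×746 = 53041 W
Losses = P_in − P_out = 60388 − 53041 = 7347 W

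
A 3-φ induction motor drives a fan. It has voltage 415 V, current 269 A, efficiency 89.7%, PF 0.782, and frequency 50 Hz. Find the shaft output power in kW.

136 kW

P_in = √3·V·I·cosφ = 1.732 × 415 × 269 × 0.782 = 151201 W
P_out = η·P_in = 0.897 × 151201 = 135627 W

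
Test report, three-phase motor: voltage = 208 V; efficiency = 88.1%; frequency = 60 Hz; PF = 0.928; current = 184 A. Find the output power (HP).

72.6 HP

P_in = √3·V·I·cosφ = 1.732 × 208 × 184 × 0.928 = 61514 W
P_out = η·P_in = 0.881 × 61514 = 54194 W
= 54194/746 = 72.6 HP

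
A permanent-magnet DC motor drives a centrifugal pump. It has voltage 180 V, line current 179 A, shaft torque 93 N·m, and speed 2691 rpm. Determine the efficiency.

81.3 %

ω = 2π × 2691/60 = 281.8 rad/s; P_out = τω = 93 × 281.8 = 26207 W
P_in = V·I = 180 × 179 = 32220 W
η = P_out / P_in = 26207 / 32220 = 0.813 = 81.3%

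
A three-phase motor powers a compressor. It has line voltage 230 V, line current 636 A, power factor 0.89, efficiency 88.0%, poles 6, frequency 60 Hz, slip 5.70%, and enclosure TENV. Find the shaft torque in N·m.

P_in = √3·V·I·cosφ = 1.732 × 230 × 636 × 0.89 = 225488 W
P_out = η·P_in = 0.88 × 225488 = 198429 W
n_s = 120×60/6 = 1200 rpm; n = 1200×(1−0.057) = 1132 rpm
ω = 2π×1132/60 = 118.5 rad/s
τ = P_out/ω = 198429/118.5 = 1670 N·m

1670 N·m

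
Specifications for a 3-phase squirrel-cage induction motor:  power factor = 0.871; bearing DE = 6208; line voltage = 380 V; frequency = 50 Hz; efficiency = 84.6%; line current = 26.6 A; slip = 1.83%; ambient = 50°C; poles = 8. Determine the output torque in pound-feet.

123 lb·ft

P_in = √3·V·I·cosφ = 1.732 × 380 × 26.6 × 0.871 = 15249 W
P_out = η·P_in = 0.846 × 15249 = 12901 W
n_s = 120×50/8 = 750 rpm; n = 750×(1−0.0183) = 736 rpm
ω = 2π×736/60 = 77.07 rad/s
τ = P_out/ω = 12901/77.07 = 167.4 N·m
In lb·ft: 167.4/1.356 = 123 lb·ft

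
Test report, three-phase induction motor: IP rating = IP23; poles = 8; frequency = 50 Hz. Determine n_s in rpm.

n_s = 120f/p = 120×50/8 = 750 rpm

750 rpm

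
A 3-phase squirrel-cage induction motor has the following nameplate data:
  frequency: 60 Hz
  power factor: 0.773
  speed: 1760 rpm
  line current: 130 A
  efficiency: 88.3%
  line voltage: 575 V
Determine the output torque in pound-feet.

P_in = √3·V·I·cosφ = 1.732 × 575 × 130 × 0.773 = 100078 W
P_out = η·P_in = 0.883 × 100078 = 88369 W
n = 1760 rpm
ω = 2π×1760/60 = 184.3 rad/s
τ = P_out/ω = 88369/184.3 = 479.5 N·m
In lb·ft: 479.5/1.356 = 354 lb·ft

354 lb·ft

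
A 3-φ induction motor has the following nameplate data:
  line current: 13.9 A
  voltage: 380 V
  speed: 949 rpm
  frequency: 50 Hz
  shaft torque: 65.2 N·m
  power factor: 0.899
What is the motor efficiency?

ω = 2π × 949/60 = 99.38 rad/s; P_out = τω = 65.2 × 99.38 = 6480 W
P_in = √3·V_L·I_L·cosφ = 1.732 × 380 × 13.9 × 0.899 = 8224 W
η = P_out / P_in = 6480 / 8224 = 0.788 = 78.8%

78.8 %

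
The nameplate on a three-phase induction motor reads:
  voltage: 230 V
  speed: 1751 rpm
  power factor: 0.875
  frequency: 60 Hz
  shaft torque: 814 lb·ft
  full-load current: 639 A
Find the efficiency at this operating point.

τ = 814 lb·ft × 1.356 = 1104 N·m
ω = 2π × 1751/60 = 183.4 rad/s; P_out = τω = 1104 × 183.4 = 202474 W
P_in = √3·V_L·I_L·cosφ = 1.732 × 230 × 639 × 0.875 = 222733 W
η = P_out / P_in = 202474 / 222733 = 0.909 = 90.9%

90.9 %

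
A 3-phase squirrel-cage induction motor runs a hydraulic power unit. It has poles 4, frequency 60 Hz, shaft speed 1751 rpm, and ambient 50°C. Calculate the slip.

n_s = 120f/p = 120×60/4 = 1800 rpm
s = (n_s − n)/n_s = (1800 − 1751)/1800 = 0.0272

2.72 %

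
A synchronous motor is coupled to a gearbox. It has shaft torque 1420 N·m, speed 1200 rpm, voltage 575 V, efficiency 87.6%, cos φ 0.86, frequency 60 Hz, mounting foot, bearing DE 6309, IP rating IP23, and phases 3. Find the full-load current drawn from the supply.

238 A

ω = 2π×1200/60 = 125.7 rad/s; P_out = τω = 1420 × 125.7 = 178494 W
P_in = P_out / η = 178494 / 0.876 = 203760 W
I_L = P_in / (√3·V_L·cosφ) = 203760 / (1.732 × 575 × 0.86) = 238 A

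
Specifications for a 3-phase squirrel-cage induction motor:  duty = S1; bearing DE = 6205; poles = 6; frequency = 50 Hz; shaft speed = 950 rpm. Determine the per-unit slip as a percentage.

n_s = 120f/p = 120×50/6 = 1000 rpm
s = (n_s − n)/n_s = (1000 − 950)/1000 = 0.0500

5.0 %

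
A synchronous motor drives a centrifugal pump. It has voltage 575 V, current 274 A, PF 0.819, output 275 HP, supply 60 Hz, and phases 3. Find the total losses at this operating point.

18.3 kW

P_in = √3·V·I·cosφ = 1.732×575×274×0.819 = 223486 W
P_out = 275×746 = 205150 W
Losses = P_in − P_out = 223486 − 205150 = 18336 W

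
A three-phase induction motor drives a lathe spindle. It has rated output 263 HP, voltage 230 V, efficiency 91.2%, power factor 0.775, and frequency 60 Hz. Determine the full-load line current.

697 A

P_out = 263 × 746 = 196198 W
P_in = P_out / η = 196198 / 0.912 = 215129 W
I_L = P_in / (√3·V_L·cosφ) = 215129 / (1.732 × 230 × 0.775) = 697 A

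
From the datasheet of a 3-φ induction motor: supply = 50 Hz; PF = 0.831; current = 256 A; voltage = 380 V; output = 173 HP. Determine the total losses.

P_in = √3·V·I·cosφ = 1.732×380×256×0.831 = 140014 W
P_out = 173×746 = 129058 W
Losses = P_in − P_out = 140014 − 129058 = 10956 W

11 kW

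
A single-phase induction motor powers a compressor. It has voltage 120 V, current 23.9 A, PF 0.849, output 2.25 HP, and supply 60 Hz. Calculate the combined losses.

756 W

P_in = V·I·cosφ = 120×23.9×0.849 = 2435 W
P_out = 2.25×746 = 1679 W
Losses = P_in − P_out = 2435 − 1679 = 756 W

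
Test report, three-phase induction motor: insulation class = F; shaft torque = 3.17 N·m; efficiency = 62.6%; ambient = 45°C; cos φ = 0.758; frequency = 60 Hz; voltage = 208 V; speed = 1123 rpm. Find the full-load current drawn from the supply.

2.18 A

ω = 2π×1123/60 = 117.6 rad/s; P_out = τω = 3.17 × 117.6 = 373 W
P_in = P_out / η = 373 / 0.626 = 596 W
I_L = P_in / (√3·V_L·cosφ) = 596 / (1.732 × 208 × 0.758) = 2.18 A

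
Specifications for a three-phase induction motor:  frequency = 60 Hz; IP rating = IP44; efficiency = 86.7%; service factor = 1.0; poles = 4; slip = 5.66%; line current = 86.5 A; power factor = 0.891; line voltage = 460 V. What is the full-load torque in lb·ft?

221 lb·ft

P_in = √3·V·I·cosφ = 1.732 × 460 × 86.5 × 0.891 = 61404 W
P_out = η·P_in = 0.867 × 61404 = 53237 W
n_s = 120×60/4 = 1800 rpm; n = 1800×(1−0.0566) = 1698 rpm
ω = 2π×1698/60 = 177.8 rad/s
τ = P_out/ω = 53237/177.8 = 299.4 N·m
In lb·ft: 299.4/1.356 = 221 lb·ft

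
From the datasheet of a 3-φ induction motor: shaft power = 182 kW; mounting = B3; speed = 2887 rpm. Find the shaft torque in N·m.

ω = 2π × 2887/60 = 302.3 rad/s
τ = P/ω = 182000/302.3 = 602 N·m

602 N·m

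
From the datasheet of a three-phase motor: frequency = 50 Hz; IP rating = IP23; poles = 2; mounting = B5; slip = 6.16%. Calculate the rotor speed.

n_s = 120f/p = 120×50/2 = 3000 rpm
n = n_s(1 − s) = 3000 × (1 − 0.0616) = 2815 rpm

2815 rpm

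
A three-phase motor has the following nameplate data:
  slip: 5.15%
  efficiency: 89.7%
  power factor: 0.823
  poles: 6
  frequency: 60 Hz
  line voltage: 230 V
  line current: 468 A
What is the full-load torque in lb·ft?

P_in = √3·V·I·cosφ = 1.732 × 230 × 468 × 0.823 = 153434 W
P_out = η·P_in = 0.897 × 153434 = 137630 W
n_s = 120×60/6 = 1200 rpm; n = 1200×(1−0.0515) = 1138 rpm
ω = 2π×1138/60 = 119.2 rad/s
τ = P_out/ω = 137630/119.2 = 1155 N·m
In lb·ft: 1155/1.356 = 852 lb·ft

852 lb·ft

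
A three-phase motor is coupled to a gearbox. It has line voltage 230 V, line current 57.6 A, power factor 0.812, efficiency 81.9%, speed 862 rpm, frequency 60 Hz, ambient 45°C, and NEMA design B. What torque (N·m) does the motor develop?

P_in = √3·V·I·cosφ = 1.732 × 230 × 57.6 × 0.812 = 18632 W
P_out = η·P_in = 0.819 × 18632 = 15260 W
n = 862 rpm
ω = 2π×862/60 = 90.27 rad/s
τ = P_out/ω = 15260/90.27 = 169 N·m

169 N·m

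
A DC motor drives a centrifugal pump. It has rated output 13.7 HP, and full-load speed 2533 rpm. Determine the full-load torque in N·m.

38.5 N·m

P_out = 13.7 × 746 = 10220 W
ω = 2π × 2533/60 = 265.3 rad/s
τ = P_out/ω = 10220/265.3 = 38.5 N·m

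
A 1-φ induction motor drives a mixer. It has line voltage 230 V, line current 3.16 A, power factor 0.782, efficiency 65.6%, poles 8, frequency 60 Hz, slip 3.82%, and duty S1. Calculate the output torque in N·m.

4.11 N·m

P_in = V·I·cosφ = 230 × 3.16 × 0.782 = 568 W
P_out = η·P_in = 0.656 × 568 = 373 W
n_s = 120×60/8 = 900 rpm; n = 900×(1−0.0382) = 866 rpm
ω = 2π×866/60 = 90.69 rad/s
τ = P_out/ω = 373/90.69 = 4.11 N·m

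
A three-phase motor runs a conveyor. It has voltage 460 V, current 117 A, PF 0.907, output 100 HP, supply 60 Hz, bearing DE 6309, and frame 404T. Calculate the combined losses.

P_in = √3·V·I·cosφ = 1.732×460×117×0.907 = 84547 W
P_out = 100×746 = 74600 W
Losses = P_in − P_out = 84547 − 74600 = 9947 W

9.95 kW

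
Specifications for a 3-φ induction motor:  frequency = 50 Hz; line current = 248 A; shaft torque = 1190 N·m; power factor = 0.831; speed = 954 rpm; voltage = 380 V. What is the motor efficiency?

87.6 %

ω = 2π × 954/60 = 99.9 rad/s; P_out = τω = 1190 × 99.9 = 118881 W
P_in = √3·V_L·I_L·cosφ = 1.732 × 380 × 248 × 0.831 = 135639 W
η = P_out / P_in = 118881 / 135639 = 0.876 = 87.6%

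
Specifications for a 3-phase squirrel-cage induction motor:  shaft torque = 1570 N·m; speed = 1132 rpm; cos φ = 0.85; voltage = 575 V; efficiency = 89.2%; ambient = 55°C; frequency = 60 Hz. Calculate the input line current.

ω = 2π×1132/60 = 118.5 rad/s; P_out = τω = 1570 × 118.5 = 186045 W
P_in = P_out / η = 186045 / 0.892 = 208571 W
I_L = P_in / (√3·V_L·cosφ) = 208571 / (1.732 × 575 × 0.85) = 246 A

246 A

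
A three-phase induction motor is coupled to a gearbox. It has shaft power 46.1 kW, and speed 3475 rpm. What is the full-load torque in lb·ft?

93.4 lb·ft

ω = 2π × 3475/60 = 363.9 rad/s
τ = P/ω = 46100/363.9 = 126.7 N·m
In lb·ft: 126.7/1.356 = 93.4 lb·ft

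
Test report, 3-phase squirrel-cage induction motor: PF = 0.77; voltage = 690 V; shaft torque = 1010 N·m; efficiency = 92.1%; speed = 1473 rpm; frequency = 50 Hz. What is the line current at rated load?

184 A

ω = 2π×1473/60 = 154.3 rad/s; P_out = τω = 1010 × 154.3 = 155843 W
P_in = P_out / η = 155843 / 0.921 = 169211 W
I_L = P_in / (√3·V_L·cosφ) = 169211 / (1.732 × 690 × 0.77) = 184 A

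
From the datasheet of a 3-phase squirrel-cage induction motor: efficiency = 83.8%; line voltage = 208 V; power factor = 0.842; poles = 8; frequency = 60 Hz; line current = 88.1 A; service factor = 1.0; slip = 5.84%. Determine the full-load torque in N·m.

P_in = √3·V·I·cosφ = 1.732 × 208 × 88.1 × 0.842 = 26724 W
P_out = η·P_in = 0.838 × 26724 = 22395 W
n_s = 120×60/8 = 900 rpm; n = 900×(1−0.0584) = 847 rpm
ω = 2π×847/60 = 88.7 rad/s
τ = P_out/ω = 22395/88.7 = 252 N·m

252 N·m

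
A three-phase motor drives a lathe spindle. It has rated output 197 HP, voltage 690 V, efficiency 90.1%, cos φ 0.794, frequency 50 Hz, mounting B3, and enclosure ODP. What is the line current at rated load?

172 A

P_out = 197 × 746 = 146962 W
P_in = P_out / η = 146962 / 0.901 = 163110 W
I_L = P_in / (√3·V_L·cosφ) = 163110 / (1.732 × 690 × 0.794) = 172 A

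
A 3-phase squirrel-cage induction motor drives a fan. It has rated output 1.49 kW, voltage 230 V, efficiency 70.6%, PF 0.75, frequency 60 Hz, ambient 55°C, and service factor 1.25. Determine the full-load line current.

7.06 A

P_out = 1.49 kW = 1490 W
P_in = P_out / η = 1490 / 0.706 = 2110 W
I_L = P_in / (√3·V_L·cosφ) = 2110 / (1.732 × 230 × 0.75) = 7.06 A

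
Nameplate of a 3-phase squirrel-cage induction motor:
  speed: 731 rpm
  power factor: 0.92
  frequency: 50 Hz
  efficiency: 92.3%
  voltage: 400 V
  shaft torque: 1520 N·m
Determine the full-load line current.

198 A

ω = 2π×731/60 = 76.55 rad/s; P_out = τω = 1520 × 76.55 = 116356 W
P_in = P_out / η = 116356 / 0.923 = 126063 W
I_L = P_in / (√3·V_L·cosφ) = 126063 / (1.732 × 400 × 0.92) = 198 A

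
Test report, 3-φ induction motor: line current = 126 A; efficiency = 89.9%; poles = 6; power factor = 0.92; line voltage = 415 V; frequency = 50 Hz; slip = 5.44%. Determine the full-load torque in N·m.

P_in = √3·V·I·cosφ = 1.732 × 415 × 126 × 0.92 = 83321 W
P_out = η·P_in = 0.899 × 83321 = 74906 W
n_s = 120×50/6 = 1000 rpm; n = 1000×(1−0.0544) = 946 rpm
ω = 2π×946/60 = 99.06 rad/s
τ = P_out/ω = 74906/99.06 = 756 N·m

756 N·m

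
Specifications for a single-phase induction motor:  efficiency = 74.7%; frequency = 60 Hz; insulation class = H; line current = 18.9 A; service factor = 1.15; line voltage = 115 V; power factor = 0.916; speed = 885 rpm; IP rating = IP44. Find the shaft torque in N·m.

P_in = V·I·cosφ = 115 × 18.9 × 0.916 = 1991 W
P_out = η·P_in = 0.747 × 1991 = 1487 W
n = 885 rpm
ω = 2π×885/60 = 92.68 rad/s
τ = P_out/ω = 1487/92.68 = 16 N·m

16 N·m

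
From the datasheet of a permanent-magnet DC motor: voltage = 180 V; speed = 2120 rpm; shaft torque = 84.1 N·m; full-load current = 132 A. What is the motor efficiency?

ω = 2π × 2120/60 = 222 rad/s; P_out = τω = 84.1 × 222 = 18670 W
P_in = V·I = 180 × 132 = 23760 W
η = P_out / P_in = 18670 / 23760 = 0.786 = 78.6%

78.6 %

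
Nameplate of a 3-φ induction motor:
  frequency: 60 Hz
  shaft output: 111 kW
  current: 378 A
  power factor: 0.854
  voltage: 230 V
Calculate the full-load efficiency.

86.3 %

P_out = 111 kW = 111000 W
P_in = √3·V_L·I_L·cosφ = 1.732 × 230 × 378 × 0.854 = 128595 W
η = P_out / P_in = 111000 / 128595 = 0.863 = 86.3%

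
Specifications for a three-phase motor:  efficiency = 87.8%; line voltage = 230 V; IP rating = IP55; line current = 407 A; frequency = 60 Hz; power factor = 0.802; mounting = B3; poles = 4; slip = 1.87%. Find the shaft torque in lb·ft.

455 lb·ft

P_in = √3·V·I·cosφ = 1.732 × 230 × 407 × 0.802 = 130030 W
P_out = η·P_in = 0.878 × 130030 = 114166 W
n_s = 120×60/4 = 1800 rpm; n = 1800×(1−0.0187) = 1766 rpm
ω = 2π×1766/60 = 184.9 rad/s
τ = P_out/ω = 114166/184.9 = 617.4 N·m
In lb·ft: 617.4/1.356 = 455 lb·ft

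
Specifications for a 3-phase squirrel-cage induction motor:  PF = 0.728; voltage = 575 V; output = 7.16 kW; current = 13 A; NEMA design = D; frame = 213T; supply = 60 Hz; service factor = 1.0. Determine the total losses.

P_in = √3·V·I·cosφ = 1.732×575×13×0.728 = 9425 W
P_out = 7160 W
Losses = P_in − P_out = 9425 − 7160 = 2265 W

2270 W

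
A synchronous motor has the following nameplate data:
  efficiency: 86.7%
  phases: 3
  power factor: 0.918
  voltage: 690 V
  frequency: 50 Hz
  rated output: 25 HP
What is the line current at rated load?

19.6 A

P_out = 25 × 746 = 18650 W
P_in = P_out / η = 18650 / 0.867 = 21511 W
I_L = P_in / (√3·V_L·cosφ) = 21511 / (1.732 × 690 × 0.918) = 19.6 A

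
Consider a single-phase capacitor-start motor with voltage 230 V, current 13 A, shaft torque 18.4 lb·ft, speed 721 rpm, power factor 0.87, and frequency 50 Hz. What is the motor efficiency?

τ = 18.4 lb·ft × 1.356 = 24.95 N·m
ω = 2π × 721/60 = 75.5 rad/s; P_out = τω = 24.95 × 75.5 = 1884 W
P_in = V·I·cosφ = 230 × 13 × 0.87 = 2601 W
η = P_out / P_in = 1884 / 2601 = 0.724 = 72.4%

72.4 %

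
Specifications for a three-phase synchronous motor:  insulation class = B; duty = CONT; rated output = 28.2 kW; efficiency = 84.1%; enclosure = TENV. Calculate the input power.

P_out = 28200 W
P_in = P_out/η = 28200/0.841 = 33532 W = 33.5 kW

33.5 kW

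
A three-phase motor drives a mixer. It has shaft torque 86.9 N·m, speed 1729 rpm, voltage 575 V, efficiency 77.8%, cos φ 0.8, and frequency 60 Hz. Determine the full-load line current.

ω = 2π×1729/60 = 181.1 rad/s; P_out = τω = 86.9 × 181.1 = 15738 W
P_in = P_out / η = 15738 / 0.778 = 20229 W
I_L = P_in / (√3·V_L·cosφ) = 20229 / (1.732 × 575 × 0.8) = 25.4 A

25.4 A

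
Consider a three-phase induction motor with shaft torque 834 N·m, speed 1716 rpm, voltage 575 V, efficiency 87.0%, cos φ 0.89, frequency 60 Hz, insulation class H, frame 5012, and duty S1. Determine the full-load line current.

ω = 2π×1716/60 = 179.7 rad/s; P_out = τω = 834 × 179.7 = 149870 W
P_in = P_out / η = 149870 / 0.870 = 172264 W
I_L = P_in / (√3·V_L·cosφ) = 172264 / (1.732 × 575 × 0.89) = 194 A

194 A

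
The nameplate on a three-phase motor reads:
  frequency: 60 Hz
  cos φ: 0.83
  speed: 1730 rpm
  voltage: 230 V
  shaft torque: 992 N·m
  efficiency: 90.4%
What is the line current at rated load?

ω = 2π×1730/60 = 181.2 rad/s; P_out = τω = 992 × 181.2 = 179750 W
P_in = P_out / η = 179750 / 0.904 = 198838 W
I_L = P_in / (√3·V_L·cosφ) = 198838 / (1.732 × 230 × 0.83) = 601 A

601 A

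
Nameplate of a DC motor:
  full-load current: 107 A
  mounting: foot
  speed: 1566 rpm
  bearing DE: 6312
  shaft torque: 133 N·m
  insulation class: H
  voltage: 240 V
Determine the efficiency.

ω = 2π × 1566/60 = 164 rad/s; P_out = τω = 133 × 164 = 21812 W
P_in = V·I = 240 × 107 = 25680 W
η = P_out / P_in = 21812 / 25680 = 0.849 = 84.9%

84.9 %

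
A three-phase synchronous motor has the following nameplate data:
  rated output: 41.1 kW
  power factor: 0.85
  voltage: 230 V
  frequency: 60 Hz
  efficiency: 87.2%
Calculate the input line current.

P_out = 41.1 kW = 41100 W
P_in = P_out / η = 41100 / 0.872 = 47133 W
I_L = P_in / (√3·V_L·cosφ) = 47133 / (1.732 × 230 × 0.85) = 139 A

139 A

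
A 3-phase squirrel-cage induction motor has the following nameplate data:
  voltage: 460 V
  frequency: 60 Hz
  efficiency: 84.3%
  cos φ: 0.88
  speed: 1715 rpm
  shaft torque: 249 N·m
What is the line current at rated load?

75.7 A

ω = 2π×1715/60 = 179.6 rad/s; P_out = τω = 249 × 179.6 = 44720 W
P_in = P_out / η = 44720 / 0.843 = 53049 W
I_L = P_in / (√3·V_L·cosφ) = 53049 / (1.732 × 460 × 0.88) = 75.7 A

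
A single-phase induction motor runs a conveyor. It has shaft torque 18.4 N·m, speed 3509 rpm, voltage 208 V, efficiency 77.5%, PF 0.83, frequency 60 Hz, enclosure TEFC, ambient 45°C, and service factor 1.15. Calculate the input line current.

ω = 2π×3509/60 = 367.5 rad/s; P_out = τω = 18.4 × 367.5 = 6762 W
P_in = P_out / η = 6762 / 0.775 = 8725 W
I = P_in / (V·cosφ) = 8725 / (208 × 0.83) = 50.5 A

50.5 A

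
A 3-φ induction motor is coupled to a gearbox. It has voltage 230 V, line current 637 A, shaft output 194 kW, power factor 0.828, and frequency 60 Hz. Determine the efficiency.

P_out = 194 kW = 194000 W
P_in = √3·V_L·I_L·cosφ = 1.732 × 230 × 637 × 0.828 = 210109 W
η = P_out / P_in = 194000 / 210109 = 0.923 = 92.3%

92.3 %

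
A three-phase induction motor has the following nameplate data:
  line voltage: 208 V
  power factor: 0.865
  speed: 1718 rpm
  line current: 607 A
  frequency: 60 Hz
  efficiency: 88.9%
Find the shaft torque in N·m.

935 N·m

P_in = √3·V·I·cosφ = 1.732 × 208 × 607 × 0.865 = 189154 W
P_out = η·P_in = 0.889 × 189154 = 168158 W
n = 1718 rpm
ω = 2π×1718/60 = 179.9 rad/s
τ = P_out/ω = 168158/179.9 = 935 N·m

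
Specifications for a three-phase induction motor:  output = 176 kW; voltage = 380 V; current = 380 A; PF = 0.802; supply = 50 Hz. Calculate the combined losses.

24600 W

P_in = √3·V·I·cosφ = 1.732×380×380×0.802 = 200581 W
P_out = 176000 W
Losses = P_in − P_out = 200581 − 176000 = 24581 W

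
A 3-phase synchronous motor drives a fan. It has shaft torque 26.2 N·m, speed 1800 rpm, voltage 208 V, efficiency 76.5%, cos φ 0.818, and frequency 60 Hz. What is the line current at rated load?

21.9 A

ω = 2π×1800/60 = 188.5 rad/s; P_out = τω = 26.2 × 188.5 = 4939 W
P_in = P_out / η = 4939 / 0.765 = 6456 W
I_L = P_in / (√3·V_L·cosφ) = 6456 / (1.732 × 208 × 0.818) = 21.9 A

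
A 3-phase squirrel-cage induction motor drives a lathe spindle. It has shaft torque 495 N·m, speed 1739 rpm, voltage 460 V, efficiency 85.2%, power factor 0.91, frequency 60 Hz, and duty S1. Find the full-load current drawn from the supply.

146 A

ω = 2π×1739/60 = 182.1 rad/s; P_out = τω = 495 × 182.1 = 90140 W
P_in = P_out / η = 90140 / 0.852 = 105798 W
I_L = P_in / (√3·V_L·cosφ) = 105798 / (1.732 × 460 × 0.91) = 146 A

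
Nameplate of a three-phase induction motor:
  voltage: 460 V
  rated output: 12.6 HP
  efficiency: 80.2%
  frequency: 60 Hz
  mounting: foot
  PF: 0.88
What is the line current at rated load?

16.7 A

P_out = 12.6 × 746 = 9400 W
P_in = P_out / η = 9400 / 0.802 = 11721 W
I_L = P_in / (√3·V_L·cosφ) = 11721 / (1.732 × 460 × 0.88) = 16.7 A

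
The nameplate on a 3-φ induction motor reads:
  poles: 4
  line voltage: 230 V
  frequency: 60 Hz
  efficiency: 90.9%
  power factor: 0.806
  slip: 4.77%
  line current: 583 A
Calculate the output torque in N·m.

948 N·m

P_in = √3·V·I·cosφ = 1.732 × 230 × 583 × 0.806 = 187189 W
P_out = η·P_in = 0.909 × 187189 = 170155 W
n_s = 120×60/4 = 1800 rpm; n = 1800×(1−0.0477) = 1714 rpm
ω = 2π×1714/60 = 179.5 rad/s
τ = P_out/ω = 170155/179.5 = 948 N·m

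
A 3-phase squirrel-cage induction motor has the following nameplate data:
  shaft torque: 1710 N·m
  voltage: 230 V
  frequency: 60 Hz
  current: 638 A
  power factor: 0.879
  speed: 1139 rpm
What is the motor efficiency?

91.3 %

ω = 2π × 1139/60 = 119.3 rad/s; P_out = τω = 1710 × 119.3 = 204003 W
P_in = √3·V_L·I_L·cosφ = 1.732 × 230 × 638 × 0.879 = 223401 W
η = P_out / P_in = 204003 / 223401 = 0.913 = 91.3%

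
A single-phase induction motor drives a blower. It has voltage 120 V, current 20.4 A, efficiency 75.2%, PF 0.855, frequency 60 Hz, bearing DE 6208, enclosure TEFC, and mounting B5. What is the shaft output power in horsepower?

2.11 HP

P_in = V·I·cosφ = 120 × 20.4 × 0.855 = 2093 W
P_out = η·P_in = 0.752 × 2093 = 1574 W
= 1574/746 = 2.11 HP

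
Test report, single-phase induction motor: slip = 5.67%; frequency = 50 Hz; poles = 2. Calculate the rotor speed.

n_s = 120f/p = 120×50/2 = 3000 rpm
n = n_s(1 − s) = 3000 × (1 − 0.0567) = 2830 rpm

2830 rpm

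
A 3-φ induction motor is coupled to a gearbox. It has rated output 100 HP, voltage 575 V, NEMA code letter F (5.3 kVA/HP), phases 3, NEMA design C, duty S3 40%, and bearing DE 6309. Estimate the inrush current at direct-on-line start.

532 A

S_LR = 5.3 × 100 = 530 kVA
I_LR = S_LR/(√3·V_L) = 530000/(1.732×575) = 532 A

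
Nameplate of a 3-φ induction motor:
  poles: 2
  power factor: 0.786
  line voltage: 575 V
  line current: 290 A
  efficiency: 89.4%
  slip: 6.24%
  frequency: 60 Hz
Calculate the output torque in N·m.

574 N·m

P_in = √3·V·I·cosφ = 1.732 × 575 × 290 × 0.786 = 227005 W
P_out = η·P_in = 0.894 × 227005 = 202942 W
n_s = 120×60/2 = 3600 rpm; n = 3600×(1−0.0624) = 3375 rpm
ω = 2π×3375/60 = 353.4 rad/s
τ = P_out/ω = 202942/353.4 = 574 N·m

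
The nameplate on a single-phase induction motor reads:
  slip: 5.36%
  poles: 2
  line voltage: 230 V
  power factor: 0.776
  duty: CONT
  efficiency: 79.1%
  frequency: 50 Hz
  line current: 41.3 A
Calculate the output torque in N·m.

P_in = V·I·cosφ = 230 × 41.3 × 0.776 = 7371 W
P_out = η·P_in = 0.791 × 7371 = 5830 W
n_s = 120×50/2 = 3000 rpm; n = 3000×(1−0.0536) = 2839 rpm
ω = 2π×2839/60 = 297.3 rad/s
τ = P_out/ω = 5830/297.3 = 19.6 N·m

19.6 N·m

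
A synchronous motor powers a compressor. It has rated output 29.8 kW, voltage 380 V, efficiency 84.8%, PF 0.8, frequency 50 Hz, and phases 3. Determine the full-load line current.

P_out = 29.8 kW = 29800 W
P_in = P_out / η = 29800 / 0.848 = 35142 W
I_L = P_in / (√3·V_L·cosφ) = 35142 / (1.732 × 380 × 0.8) = 66.7 A

66.7 A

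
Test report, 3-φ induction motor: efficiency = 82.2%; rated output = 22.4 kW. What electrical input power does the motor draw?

P_out = 22400 W
P_in = P_out/η = 22400/0.822 = 27251 W = 27.3 kW

27.3 kW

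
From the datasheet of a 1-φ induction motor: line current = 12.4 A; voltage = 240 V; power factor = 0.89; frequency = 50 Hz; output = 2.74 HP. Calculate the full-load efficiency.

P_out = 2.74 × 746 = 2044 W
P_in = V·I·cosφ = 240 × 12.4 × 0.89 = 2649 W
η = P_out / P_in = 2044 / 2649 = 0.772 = 77.2%

77.2 %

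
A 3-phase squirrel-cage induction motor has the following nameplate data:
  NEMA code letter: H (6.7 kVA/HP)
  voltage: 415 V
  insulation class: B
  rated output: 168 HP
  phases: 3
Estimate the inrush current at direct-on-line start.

S_LR = 6.7 × 168 = 1125.6 kVA
I_LR = S_LR/(√3·V_L) = 1125600/(1.732×415) = 1570 A

1570 A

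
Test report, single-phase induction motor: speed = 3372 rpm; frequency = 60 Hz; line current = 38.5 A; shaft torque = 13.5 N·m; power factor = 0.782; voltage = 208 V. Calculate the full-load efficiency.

76.1 %

ω = 2π × 3372/60 = 353.1 rad/s; P_out = τω = 13.5 × 353.1 = 4767 W
P_in = V·I·cosφ = 208 × 38.5 × 0.782 = 6262 W
η = P_out / P_in = 4767 / 6262 = 0.761 = 76.1%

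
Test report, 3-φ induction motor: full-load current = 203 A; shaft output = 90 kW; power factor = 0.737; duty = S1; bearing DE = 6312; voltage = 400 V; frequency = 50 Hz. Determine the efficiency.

86.8 %

P_out = 90 kW = 90000 W
P_in = √3·V_L·I_L·cosφ = 1.732 × 400 × 203 × 0.737 = 103651 W
η = P_out / P_in = 90000 / 103651 = 0.868 = 86.8%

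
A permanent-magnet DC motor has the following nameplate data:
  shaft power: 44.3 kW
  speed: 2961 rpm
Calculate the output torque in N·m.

ω = 2π × 2961/60 = 310.1 rad/s
τ = P/ω = 44300/310.1 = 143 N·m

143 N·m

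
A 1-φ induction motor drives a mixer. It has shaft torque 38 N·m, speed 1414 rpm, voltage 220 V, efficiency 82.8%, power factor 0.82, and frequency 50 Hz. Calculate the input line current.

37.7 A

ω = 2π×1414/60 = 148.1 rad/s; P_out = τω = 38 × 148.1 = 5628 W
P_in = P_out / η = 5628 / 0.828 = 6797 W
I = P_in / (V·cosφ) = 6797 / (220 × 0.82) = 37.7 A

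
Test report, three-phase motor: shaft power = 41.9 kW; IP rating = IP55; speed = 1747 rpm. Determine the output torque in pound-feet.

169 lb·ft

ω = 2π × 1747/60 = 182.9 rad/s
τ = P/ω = 41900/182.9 = 229.1 N·m
In lb·ft: 229.1/1.356 = 169 lb·ft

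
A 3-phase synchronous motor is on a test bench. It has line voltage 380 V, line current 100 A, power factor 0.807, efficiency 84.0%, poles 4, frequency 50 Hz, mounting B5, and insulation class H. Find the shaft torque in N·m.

284 N·m

P_in = √3·V·I·cosφ = 1.732 × 380 × 100 × 0.807 = 53114 W
P_out = η·P_in = 0.84 × 53114 = 44616 W
n = n_s = 120×50/4 = 1500 rpm (synchronous)
ω = 2π×1500/60 = 157.1 rad/s
τ = P_out/ω = 44616/157.1 = 284 N·m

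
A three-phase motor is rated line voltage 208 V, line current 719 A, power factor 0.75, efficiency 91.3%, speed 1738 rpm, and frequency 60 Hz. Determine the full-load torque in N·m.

P_in = √3·V·I·cosφ = 1.732 × 208 × 719 × 0.75 = 194268 W
P_out = η·P_in = 0.913 × 194268 = 177367 W
n = 1738 rpm
ω = 2π×1738/60 = 182 rad/s
τ = P_out/ω = 177367/182 = 975 N·m

975 N·m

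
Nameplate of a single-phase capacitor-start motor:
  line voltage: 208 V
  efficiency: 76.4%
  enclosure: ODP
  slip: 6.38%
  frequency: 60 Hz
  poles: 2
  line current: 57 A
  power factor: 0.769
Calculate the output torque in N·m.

19.7 N·m

P_in = V·I·cosφ = 208 × 57 × 0.769 = 9117 W
P_out = η·P_in = 0.764 × 9117 = 6965 W
n_s = 120×60/2 = 3600 rpm; n = 3600×(1−0.0638) = 3370 rpm
ω = 2π×3370/60 = 352.9 rad/s
τ = P_out/ω = 6965/352.9 = 19.7 N·m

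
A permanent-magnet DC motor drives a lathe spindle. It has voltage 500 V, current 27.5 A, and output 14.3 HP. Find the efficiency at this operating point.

P_out = 14.3 × 746 = 10668 W
P_in = V·I = 500 × 27.5 = 13750 W
η = P_out / P_in = 10668 / 13750 = 0.776 = 77.6%

77.6 %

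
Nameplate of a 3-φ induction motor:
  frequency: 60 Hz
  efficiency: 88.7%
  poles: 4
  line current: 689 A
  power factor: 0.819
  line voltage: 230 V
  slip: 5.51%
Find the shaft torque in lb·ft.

826 lb·ft

P_in = √3·V·I·cosφ = 1.732 × 230 × 689 × 0.819 = 224791 W
P_out = η·P_in = 0.887 × 224791 = 199390 W
n_s = 120×60/4 = 1800 rpm; n = 1800×(1−0.0551) = 1701 rpm
ω = 2π×1701/60 = 178.1 rad/s
τ = P_out/ω = 199390/178.1 = 1120 N·m
In lb·ft: 1120/1.356 = 826 lb·ft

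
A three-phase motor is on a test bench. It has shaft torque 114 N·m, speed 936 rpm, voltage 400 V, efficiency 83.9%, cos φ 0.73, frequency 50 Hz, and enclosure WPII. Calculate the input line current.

ω = 2π×936/60 = 98.02 rad/s; P_out = τω = 114 × 98.02 = 11174 W
P_in = P_out / η = 11174 / 0.839 = 13318 W
I_L = P_in / (√3·V_L·cosφ) = 13318 / (1.732 × 400 × 0.73) = 26.3 A

26.3 A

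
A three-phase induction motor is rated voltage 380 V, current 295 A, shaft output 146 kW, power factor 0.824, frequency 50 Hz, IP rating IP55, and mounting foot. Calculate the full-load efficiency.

91.3 %

P_out = 146 kW = 146000 W
P_in = √3·V_L·I_L·cosφ = 1.732 × 380 × 295 × 0.824 = 159986 W
η = P_out / P_in = 146000 / 159986 = 0.913 = 91.3%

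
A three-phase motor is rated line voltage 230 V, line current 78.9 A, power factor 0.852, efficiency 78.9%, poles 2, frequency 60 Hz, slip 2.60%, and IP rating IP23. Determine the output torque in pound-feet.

P_in = √3·V·I·cosφ = 1.732 × 230 × 78.9 × 0.852 = 26779 W
P_out = η·P_in = 0.789 × 26779 = 21129 W
n_s = 120×60/2 = 3600 rpm; n = 3600×(1−0.026) = 3506 rpm
ω = 2π×3506/60 = 367.1 rad/s
τ = P_out/ω = 21129/367.1 = 57.56 N·m
In lb·ft: 57.56/1.356 = 42.4 lb·ft

42.4 lb·ft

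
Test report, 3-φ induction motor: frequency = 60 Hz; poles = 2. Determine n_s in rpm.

3600 rpm

n_s = 120f/p = 120×60/2 = 3600 rpm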